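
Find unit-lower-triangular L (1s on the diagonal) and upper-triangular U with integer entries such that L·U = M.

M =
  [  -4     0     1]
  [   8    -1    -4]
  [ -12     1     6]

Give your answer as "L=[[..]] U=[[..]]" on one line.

L=[[1,0,0],[-2,1,0],[3,-1,1]] U=[[-4,0,1],[0,-1,-2],[0,0,1]]

  R1 -= -2·R0 → [0,-1,-2]
  R2 -= 3·R0 → [0,1,3]
  R2 -= -1·R1 → [0,0,1]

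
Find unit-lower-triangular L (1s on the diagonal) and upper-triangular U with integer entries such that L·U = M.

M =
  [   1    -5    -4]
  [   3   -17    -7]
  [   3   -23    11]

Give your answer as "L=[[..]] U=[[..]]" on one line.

  R1 -= 3·R0 → [0,-2,5]
  R2 -= 3·R0 → [0,-8,23]
  R2 -= 4·R1 → [0,0,3]

L=[[1,0,0],[3,1,0],[3,4,1]] U=[[1,-5,-4],[0,-2,5],[0,0,3]]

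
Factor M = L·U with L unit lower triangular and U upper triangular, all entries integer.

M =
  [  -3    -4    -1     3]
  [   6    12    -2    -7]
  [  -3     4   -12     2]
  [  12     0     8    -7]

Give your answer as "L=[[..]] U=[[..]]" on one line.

L=[[1,0,0,0],[-2,1,0,0],[1,2,1,0],[-4,-4,4,1]] U=[[-3,-4,-1,3],[0,4,-4,-1],[0,0,-3,1],[0,0,0,-3]]

  row1 -= -2·row0 → [0,4,-4,-1]
  row2 -= 1·row0 → [0,8,-11,-1]
  row3 -= -4·row0 → [0,-16,4,5]
  row2 -= 2·row1 → [0,0,-3,1]
  row3 -= -4·row1 → [0,0,-12,1]
  row3 -= 4·row2 → [0,0,0,-3]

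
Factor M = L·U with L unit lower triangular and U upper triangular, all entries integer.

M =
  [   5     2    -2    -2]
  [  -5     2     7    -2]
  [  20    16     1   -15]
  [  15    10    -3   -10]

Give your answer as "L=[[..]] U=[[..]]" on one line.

  row1 -= -1·row0 → [0,4,5,-4]
  row2 -= 4·row0 → [0,8,9,-7]
  row3 -= 3·row0 → [0,4,3,-4]
  row2 -= 2·row1 → [0,0,-1,1]
  row3 -= 1·row1 → [0,0,-2,0]
  row3 -= 2·row2 → [0,0,0,-2]

L=[[1,0,0,0],[-1,1,0,0],[4,2,1,0],[3,1,2,1]] U=[[5,2,-2,-2],[0,4,5,-4],[0,0,-1,1],[0,0,0,-2]]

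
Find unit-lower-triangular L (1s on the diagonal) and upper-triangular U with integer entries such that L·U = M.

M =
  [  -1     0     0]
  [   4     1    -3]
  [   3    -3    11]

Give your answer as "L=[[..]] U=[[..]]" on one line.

L=[[1,0,0],[-4,1,0],[-3,-3,1]] U=[[-1,0,0],[0,1,-3],[0,0,2]]

  row1 -= -4·row0 → [0,1,-3]
  row2 -= -3·row0 → [0,-3,11]
  row2 -= -3·row1 → [0,0,2]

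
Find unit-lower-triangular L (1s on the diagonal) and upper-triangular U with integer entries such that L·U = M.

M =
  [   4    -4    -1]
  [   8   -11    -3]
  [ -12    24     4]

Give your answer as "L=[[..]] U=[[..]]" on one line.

L=[[1,0,0],[2,1,0],[-3,-4,1]] U=[[4,-4,-1],[0,-3,-1],[0,0,-3]]

  row1 -= 2·row0 → [0,-3,-1]
  row2 -= -3·row0 → [0,12,1]
  row2 -= -4·row1 → [0,0,-3]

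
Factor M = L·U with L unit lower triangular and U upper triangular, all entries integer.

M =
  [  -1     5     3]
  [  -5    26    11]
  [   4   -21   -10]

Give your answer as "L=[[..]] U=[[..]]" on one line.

L=[[1,0,0],[5,1,0],[-4,-1,1]] U=[[-1,5,3],[0,1,-4],[0,0,-2]]

  r1 -= 5·r0 → [0,1,-4]
  r2 -= -4·r0 → [0,-1,2]
  r2 -= -1·r1 → [0,0,-2]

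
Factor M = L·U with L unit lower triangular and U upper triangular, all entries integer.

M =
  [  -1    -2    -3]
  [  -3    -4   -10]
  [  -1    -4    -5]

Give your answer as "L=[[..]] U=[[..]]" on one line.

L=[[1,0,0],[3,1,0],[1,-1,1]] U=[[-1,-2,-3],[0,2,-1],[0,0,-3]]

  row1 -= 3·row0 → [0,2,-1]
  row2 -= 1·row0 → [0,-2,-2]
  row2 -= -1·row1 → [0,0,-3]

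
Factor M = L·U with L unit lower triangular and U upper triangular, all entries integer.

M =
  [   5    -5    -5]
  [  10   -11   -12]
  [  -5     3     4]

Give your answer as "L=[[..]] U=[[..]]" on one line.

L=[[1,0,0],[2,1,0],[-1,2,1]] U=[[5,-5,-5],[0,-1,-2],[0,0,3]]

  R1 -= 2·R0 → [0,-1,-2]
  R2 -= -1·R0 → [0,-2,-1]
  R2 -= 2·R1 → [0,0,3]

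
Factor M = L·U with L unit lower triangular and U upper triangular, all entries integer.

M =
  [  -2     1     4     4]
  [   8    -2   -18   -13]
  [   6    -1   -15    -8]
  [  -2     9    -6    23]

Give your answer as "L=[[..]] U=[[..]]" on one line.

  row1 -= -4·row0 → [0,2,-2,3]
  row2 -= -3·row0 → [0,2,-3,4]
  row3 -= 1·row0 → [0,8,-10,19]
  row2 -= 1·row1 → [0,0,-1,1]
  row3 -= 4·row1 → [0,0,-2,7]
  row3 -= 2·row2 → [0,0,0,5]

L=[[1,0,0,0],[-4,1,0,0],[-3,1,1,0],[1,4,2,1]] U=[[-2,1,4,4],[0,2,-2,3],[0,0,-1,1],[0,0,0,5]]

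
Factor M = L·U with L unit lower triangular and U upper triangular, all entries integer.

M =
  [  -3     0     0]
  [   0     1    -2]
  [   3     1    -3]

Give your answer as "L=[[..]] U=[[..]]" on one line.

  R1 -= 0·R0 → [0,1,-2]
  R2 -= -1·R0 → [0,1,-3]
  R2 -= 1·R1 → [0,0,-1]

L=[[1,0,0],[0,1,0],[-1,1,1]] U=[[-3,0,0],[0,1,-2],[0,0,-1]]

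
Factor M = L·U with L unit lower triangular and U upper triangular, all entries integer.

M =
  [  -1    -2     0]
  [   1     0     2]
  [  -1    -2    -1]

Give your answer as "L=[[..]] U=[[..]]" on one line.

  R1 -= -1·R0 → [0,-2,2]
  R2 -= 1·R0 → [0,0,-1]
  R2 -= 0·R1 → [0,0,-1]

L=[[1,0,0],[-1,1,0],[1,0,1]] U=[[-1,-2,0],[0,-2,2],[0,0,-1]]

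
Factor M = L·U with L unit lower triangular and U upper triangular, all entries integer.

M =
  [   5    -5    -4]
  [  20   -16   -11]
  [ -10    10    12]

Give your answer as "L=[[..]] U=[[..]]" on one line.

  r1 -= 4·r0 → [0,4,5]
  r2 -= -2·r0 → [0,0,4]
  r2 -= 0·r1 → [0,0,4]

L=[[1,0,0],[4,1,0],[-2,0,1]] U=[[5,-5,-4],[0,4,5],[0,0,4]]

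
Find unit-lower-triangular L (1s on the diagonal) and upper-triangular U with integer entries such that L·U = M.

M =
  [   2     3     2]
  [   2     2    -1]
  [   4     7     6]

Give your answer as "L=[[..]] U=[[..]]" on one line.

  row1 -= 1·row0 → [0,-1,-3]
  row2 -= 2·row0 → [0,1,2]
  row2 -= -1·row1 → [0,0,-1]

L=[[1,0,0],[1,1,0],[2,-1,1]] U=[[2,3,2],[0,-1,-3],[0,0,-1]]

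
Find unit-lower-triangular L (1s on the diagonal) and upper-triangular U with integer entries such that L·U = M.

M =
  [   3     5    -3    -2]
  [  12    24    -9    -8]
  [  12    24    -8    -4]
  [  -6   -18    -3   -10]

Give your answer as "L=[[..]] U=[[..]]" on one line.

  r1 -= 4·r0 → [0,4,3,0]
  r2 -= 4·r0 → [0,4,4,4]
  r3 -= -2·r0 → [0,-8,-9,-14]
  r2 -= 1·r1 → [0,0,1,4]
  r3 -= -2·r1 → [0,0,-3,-14]
  r3 -= -3·r2 → [0,0,0,-2]

L=[[1,0,0,0],[4,1,0,0],[4,1,1,0],[-2,-2,-3,1]] U=[[3,5,-3,-2],[0,4,3,0],[0,0,1,4],[0,0,0,-2]]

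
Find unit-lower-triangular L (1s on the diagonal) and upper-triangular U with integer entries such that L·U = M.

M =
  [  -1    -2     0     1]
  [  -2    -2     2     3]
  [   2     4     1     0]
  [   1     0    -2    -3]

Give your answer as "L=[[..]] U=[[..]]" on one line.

L=[[1,0,0,0],[2,1,0,0],[-2,0,1,0],[-1,-1,0,1]] U=[[-1,-2,0,1],[0,2,2,1],[0,0,1,2],[0,0,0,-1]]

  r1 -= 2·r0 → [0,2,2,1]
  r2 -= -2·r0 → [0,0,1,2]
  r3 -= -1·r0 → [0,-2,-2,-2]
  r2 -= 0·r1 → [0,0,1,2]
  r3 -= -1·r1 → [0,0,0,-1]
  r3 -= 0·r2 → [0,0,0,-1]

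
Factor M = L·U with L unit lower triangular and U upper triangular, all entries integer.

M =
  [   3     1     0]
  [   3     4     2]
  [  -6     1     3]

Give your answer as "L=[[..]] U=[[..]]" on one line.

  r1 -= 1·r0 → [0,3,2]
  r2 -= -2·r0 → [0,3,3]
  r2 -= 1·r1 → [0,0,1]

L=[[1,0,0],[1,1,0],[-2,1,1]] U=[[3,1,0],[0,3,2],[0,0,1]]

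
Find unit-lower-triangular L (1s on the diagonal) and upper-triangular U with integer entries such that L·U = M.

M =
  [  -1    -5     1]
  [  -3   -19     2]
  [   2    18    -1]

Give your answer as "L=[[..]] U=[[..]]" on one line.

L=[[1,0,0],[3,1,0],[-2,-2,1]] U=[[-1,-5,1],[0,-4,-1],[0,0,-1]]

  row1 -= 3·row0 → [0,-4,-1]
  row2 -= -2·row0 → [0,8,1]
  row2 -= -2·row1 → [0,0,-1]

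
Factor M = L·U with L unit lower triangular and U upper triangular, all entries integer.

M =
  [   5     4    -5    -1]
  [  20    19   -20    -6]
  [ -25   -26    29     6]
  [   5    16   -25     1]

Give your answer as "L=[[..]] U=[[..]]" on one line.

L=[[1,0,0,0],[4,1,0,0],[-5,-2,1,0],[1,4,-5,1]] U=[[5,4,-5,-1],[0,3,0,-2],[0,0,4,-3],[0,0,0,-5]]

  r1 -= 4·r0 → [0,3,0,-2]
  r2 -= -5·r0 → [0,-6,4,1]
  r3 -= 1·r0 → [0,12,-20,2]
  r2 -= -2·r1 → [0,0,4,-3]
  r3 -= 4·r1 → [0,0,-20,10]
  r3 -= -5·r2 → [0,0,0,-5]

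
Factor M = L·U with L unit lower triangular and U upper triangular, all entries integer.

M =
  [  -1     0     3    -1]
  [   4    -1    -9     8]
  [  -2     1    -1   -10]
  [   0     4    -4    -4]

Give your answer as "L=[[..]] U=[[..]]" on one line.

  R1 -= -4·R0 → [0,-1,3,4]
  R2 -= 2·R0 → [0,1,-7,-8]
  R3 -= 0·R0 → [0,4,-4,-4]
  R2 -= -1·R1 → [0,0,-4,-4]
  R3 -= -4·R1 → [0,0,8,12]
  R3 -= -2·R2 → [0,0,0,4]

L=[[1,0,0,0],[-4,1,0,0],[2,-1,1,0],[0,-4,-2,1]] U=[[-1,0,3,-1],[0,-1,3,4],[0,0,-4,-4],[0,0,0,4]]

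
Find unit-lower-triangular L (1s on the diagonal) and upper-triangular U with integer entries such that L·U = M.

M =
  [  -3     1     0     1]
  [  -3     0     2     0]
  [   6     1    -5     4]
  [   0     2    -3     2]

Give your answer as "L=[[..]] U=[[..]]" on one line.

L=[[1,0,0,0],[1,1,0,0],[-2,-3,1,0],[0,-2,1,1]] U=[[-3,1,0,1],[0,-1,2,-1],[0,0,1,3],[0,0,0,-3]]

  r1 -= 1·r0 → [0,-1,2,-1]
  r2 -= -2·r0 → [0,3,-5,6]
  r3 -= 0·r0 → [0,2,-3,2]
  r2 -= -3·r1 → [0,0,1,3]
  r3 -= -2·r1 → [0,0,1,0]
  r3 -= 1·r2 → [0,0,0,-3]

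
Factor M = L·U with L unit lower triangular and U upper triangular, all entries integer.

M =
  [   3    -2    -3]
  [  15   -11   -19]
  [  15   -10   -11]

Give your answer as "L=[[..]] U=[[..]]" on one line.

  row1 -= 5·row0 → [0,-1,-4]
  row2 -= 5·row0 → [0,0,4]
  row2 -= 0·row1 → [0,0,4]

L=[[1,0,0],[5,1,0],[5,0,1]] U=[[3,-2,-3],[0,-1,-4],[0,0,4]]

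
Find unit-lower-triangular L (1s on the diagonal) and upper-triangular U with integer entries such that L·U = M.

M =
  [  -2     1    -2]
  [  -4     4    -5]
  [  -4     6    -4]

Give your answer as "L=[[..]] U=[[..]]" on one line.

  r1 -= 2·r0 → [0,2,-1]
  r2 -= 2·r0 → [0,4,0]
  r2 -= 2·r1 → [0,0,2]

L=[[1,0,0],[2,1,0],[2,2,1]] U=[[-2,1,-2],[0,2,-1],[0,0,2]]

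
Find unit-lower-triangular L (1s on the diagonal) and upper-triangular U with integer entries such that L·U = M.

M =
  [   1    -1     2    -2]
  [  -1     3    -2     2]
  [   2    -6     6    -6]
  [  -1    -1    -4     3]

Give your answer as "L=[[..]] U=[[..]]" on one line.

  r1 -= -1·r0 → [0,2,0,0]
  r2 -= 2·r0 → [0,-4,2,-2]
  r3 -= -1·r0 → [0,-2,-2,1]
  r2 -= -2·r1 → [0,0,2,-2]
  r3 -= -1·r1 → [0,0,-2,1]
  r3 -= -1·r2 → [0,0,0,-1]

L=[[1,0,0,0],[-1,1,0,0],[2,-2,1,0],[-1,-1,-1,1]] U=[[1,-1,2,-2],[0,2,0,0],[0,0,2,-2],[0,0,0,-1]]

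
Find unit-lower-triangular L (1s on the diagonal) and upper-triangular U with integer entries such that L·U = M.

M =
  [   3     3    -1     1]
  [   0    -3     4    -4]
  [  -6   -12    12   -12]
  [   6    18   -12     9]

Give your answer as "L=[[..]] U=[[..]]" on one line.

L=[[1,0,0,0],[0,1,0,0],[-2,2,1,0],[2,-4,3,1]] U=[[3,3,-1,1],[0,-3,4,-4],[0,0,2,-2],[0,0,0,-3]]

  R1 -= 0·R0 → [0,-3,4,-4]
  R2 -= -2·R0 → [0,-6,10,-10]
  R3 -= 2·R0 → [0,12,-10,7]
  R2 -= 2·R1 → [0,0,2,-2]
  R3 -= -4·R1 → [0,0,6,-9]
  R3 -= 3·R2 → [0,0,0,-3]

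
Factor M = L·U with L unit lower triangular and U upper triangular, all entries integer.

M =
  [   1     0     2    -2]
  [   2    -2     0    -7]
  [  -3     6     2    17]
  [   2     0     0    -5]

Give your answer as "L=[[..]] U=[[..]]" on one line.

L=[[1,0,0,0],[2,1,0,0],[-3,-3,1,0],[2,0,1,1]] U=[[1,0,2,-2],[0,-2,-4,-3],[0,0,-4,2],[0,0,0,-3]]

  row1 -= 2·row0 → [0,-2,-4,-3]
  row2 -= -3·row0 → [0,6,8,11]
  row3 -= 2·row0 → [0,0,-4,-1]
  row2 -= -3·row1 → [0,0,-4,2]
  row3 -= 0·row1 → [0,0,-4,-1]
  row3 -= 1·row2 → [0,0,0,-3]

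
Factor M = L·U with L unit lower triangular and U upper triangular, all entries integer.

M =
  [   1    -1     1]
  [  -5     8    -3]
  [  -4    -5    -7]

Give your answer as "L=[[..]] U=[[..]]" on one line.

  r1 -= -5·r0 → [0,3,2]
  r2 -= -4·r0 → [0,-9,-3]
  r2 -= -3·r1 → [0,0,3]

L=[[1,0,0],[-5,1,0],[-4,-3,1]] U=[[1,-1,1],[0,3,2],[0,0,3]]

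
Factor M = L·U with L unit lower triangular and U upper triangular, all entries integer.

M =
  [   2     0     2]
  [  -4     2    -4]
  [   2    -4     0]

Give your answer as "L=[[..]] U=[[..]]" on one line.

L=[[1,0,0],[-2,1,0],[1,-2,1]] U=[[2,0,2],[0,2,0],[0,0,-2]]

  r1 -= -2·r0 → [0,2,0]
  r2 -= 1·r0 → [0,-4,-2]
  r2 -= -2·r1 → [0,0,-2]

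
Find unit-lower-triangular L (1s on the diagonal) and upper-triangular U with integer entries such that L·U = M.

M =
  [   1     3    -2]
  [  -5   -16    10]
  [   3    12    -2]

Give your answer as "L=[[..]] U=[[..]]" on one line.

L=[[1,0,0],[-5,1,0],[3,-3,1]] U=[[1,3,-2],[0,-1,0],[0,0,4]]

  R1 -= -5·R0 → [0,-1,0]
  R2 -= 3·R0 → [0,3,4]
  R2 -= -3·R1 → [0,0,4]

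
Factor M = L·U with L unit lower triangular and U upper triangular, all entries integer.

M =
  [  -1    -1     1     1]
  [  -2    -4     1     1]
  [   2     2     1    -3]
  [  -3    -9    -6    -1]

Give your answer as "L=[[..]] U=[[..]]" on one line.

L=[[1,0,0,0],[2,1,0,0],[-2,0,1,0],[3,3,-2,1]] U=[[-1,-1,1,1],[0,-2,-1,-1],[0,0,3,-1],[0,0,0,-3]]

  R1 -= 2·R0 → [0,-2,-1,-1]
  R2 -= -2·R0 → [0,0,3,-1]
  R3 -= 3·R0 → [0,-6,-9,-4]
  R2 -= 0·R1 → [0,0,3,-1]
  R3 -= 3·R1 → [0,0,-6,-1]
  R3 -= -2·R2 → [0,0,0,-3]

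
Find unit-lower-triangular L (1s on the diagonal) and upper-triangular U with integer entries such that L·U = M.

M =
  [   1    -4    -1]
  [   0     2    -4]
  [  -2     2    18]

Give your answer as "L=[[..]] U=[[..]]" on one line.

L=[[1,0,0],[0,1,0],[-2,-3,1]] U=[[1,-4,-1],[0,2,-4],[0,0,4]]

  row1 -= 0·row0 → [0,2,-4]
  row2 -= -2·row0 → [0,-6,16]
  row2 -= -3·row1 → [0,0,4]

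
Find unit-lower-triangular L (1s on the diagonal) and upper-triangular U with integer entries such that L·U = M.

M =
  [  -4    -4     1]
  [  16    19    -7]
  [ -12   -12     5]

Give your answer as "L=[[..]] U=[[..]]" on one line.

L=[[1,0,0],[-4,1,0],[3,0,1]] U=[[-4,-4,1],[0,3,-3],[0,0,2]]

  R1 -= -4·R0 → [0,3,-3]
  R2 -= 3·R0 → [0,0,2]
  R2 -= 0·R1 → [0,0,2]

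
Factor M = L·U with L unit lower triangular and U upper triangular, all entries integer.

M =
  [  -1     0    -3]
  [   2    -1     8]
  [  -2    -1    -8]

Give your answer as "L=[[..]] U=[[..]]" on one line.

L=[[1,0,0],[-2,1,0],[2,1,1]] U=[[-1,0,-3],[0,-1,2],[0,0,-4]]

  row1 -= -2·row0 → [0,-1,2]
  row2 -= 2·row0 → [0,-1,-2]
  row2 -= 1·row1 → [0,0,-4]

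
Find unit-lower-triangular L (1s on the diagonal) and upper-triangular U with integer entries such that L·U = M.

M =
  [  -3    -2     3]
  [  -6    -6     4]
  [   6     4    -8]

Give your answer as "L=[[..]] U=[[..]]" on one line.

L=[[1,0,0],[2,1,0],[-2,0,1]] U=[[-3,-2,3],[0,-2,-2],[0,0,-2]]

  row1 -= 2·row0 → [0,-2,-2]
  row2 -= -2·row0 → [0,0,-2]
  row2 -= 0·row1 → [0,0,-2]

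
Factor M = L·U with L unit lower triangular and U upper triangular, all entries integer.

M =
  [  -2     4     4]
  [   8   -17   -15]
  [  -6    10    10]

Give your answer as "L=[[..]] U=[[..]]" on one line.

  row1 -= -4·row0 → [0,-1,1]
  row2 -= 3·row0 → [0,-2,-2]
  row2 -= 2·row1 → [0,0,-4]

L=[[1,0,0],[-4,1,0],[3,2,1]] U=[[-2,4,4],[0,-1,1],[0,0,-4]]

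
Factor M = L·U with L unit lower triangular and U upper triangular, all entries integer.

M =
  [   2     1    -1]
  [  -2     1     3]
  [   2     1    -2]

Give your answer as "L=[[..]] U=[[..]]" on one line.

  row1 -= -1·row0 → [0,2,2]
  row2 -= 1·row0 → [0,0,-1]
  row2 -= 0·row1 → [0,0,-1]

L=[[1,0,0],[-1,1,0],[1,0,1]] U=[[2,1,-1],[0,2,2],[0,0,-1]]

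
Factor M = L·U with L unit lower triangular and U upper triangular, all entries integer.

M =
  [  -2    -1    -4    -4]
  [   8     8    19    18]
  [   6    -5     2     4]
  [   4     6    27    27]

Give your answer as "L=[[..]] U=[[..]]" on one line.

L=[[1,0,0,0],[-4,1,0,0],[-3,-2,1,0],[-2,1,-4,1]] U=[[-2,-1,-4,-4],[0,4,3,2],[0,0,-4,-4],[0,0,0,1]]

  R1 -= -4·R0 → [0,4,3,2]
  R2 -= -3·R0 → [0,-8,-10,-8]
  R3 -= -2·R0 → [0,4,19,19]
  R2 -= -2·R1 → [0,0,-4,-4]
  R3 -= 1·R1 → [0,0,16,17]
  R3 -= -4·R2 → [0,0,0,1]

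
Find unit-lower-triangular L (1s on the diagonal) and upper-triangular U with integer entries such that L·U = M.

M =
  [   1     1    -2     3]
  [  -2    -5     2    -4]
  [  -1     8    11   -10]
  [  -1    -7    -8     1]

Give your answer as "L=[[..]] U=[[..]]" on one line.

L=[[1,0,0,0],[-2,1,0,0],[-1,-3,1,0],[-1,2,-2,1]] U=[[1,1,-2,3],[0,-3,-2,2],[0,0,3,-1],[0,0,0,-2]]

  row1 -= -2·row0 → [0,-3,-2,2]
  row2 -= -1·row0 → [0,9,9,-7]
  row3 -= -1·row0 → [0,-6,-10,4]
  row2 -= -3·row1 → [0,0,3,-1]
  row3 -= 2·row1 → [0,0,-6,0]
  row3 -= -2·row2 → [0,0,0,-2]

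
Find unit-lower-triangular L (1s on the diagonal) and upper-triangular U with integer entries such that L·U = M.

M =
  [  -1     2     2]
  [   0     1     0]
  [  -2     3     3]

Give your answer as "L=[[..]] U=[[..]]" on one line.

  row1 -= 0·row0 → [0,1,0]
  row2 -= 2·row0 → [0,-1,-1]
  row2 -= -1·row1 → [0,0,-1]

L=[[1,0,0],[0,1,0],[2,-1,1]] U=[[-1,2,2],[0,1,0],[0,0,-1]]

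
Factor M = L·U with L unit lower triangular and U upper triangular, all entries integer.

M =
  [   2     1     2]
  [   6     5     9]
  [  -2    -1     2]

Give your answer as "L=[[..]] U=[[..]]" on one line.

L=[[1,0,0],[3,1,0],[-1,0,1]] U=[[2,1,2],[0,2,3],[0,0,4]]

  R1 -= 3·R0 → [0,2,3]
  R2 -= -1·R0 → [0,0,4]
  R2 -= 0·R1 → [0,0,4]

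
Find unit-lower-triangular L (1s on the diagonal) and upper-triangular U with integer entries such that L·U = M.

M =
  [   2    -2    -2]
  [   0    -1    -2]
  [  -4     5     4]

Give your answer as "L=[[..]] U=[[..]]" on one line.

  R1 -= 0·R0 → [0,-1,-2]
  R2 -= -2·R0 → [0,1,0]
  R2 -= -1·R1 → [0,0,-2]

L=[[1,0,0],[0,1,0],[-2,-1,1]] U=[[2,-2,-2],[0,-1,-2],[0,0,-2]]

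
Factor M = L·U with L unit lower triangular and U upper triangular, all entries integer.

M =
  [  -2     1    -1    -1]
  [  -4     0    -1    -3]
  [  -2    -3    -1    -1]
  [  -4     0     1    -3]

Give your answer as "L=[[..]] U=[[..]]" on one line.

L=[[1,0,0,0],[2,1,0,0],[1,2,1,0],[2,1,-1,1]] U=[[-2,1,-1,-1],[0,-2,1,-1],[0,0,-2,2],[0,0,0,2]]

  R1 -= 2·R0 → [0,-2,1,-1]
  R2 -= 1·R0 → [0,-4,0,0]
  R3 -= 2·R0 → [0,-2,3,-1]
  R2 -= 2·R1 → [0,0,-2,2]
  R3 -= 1·R1 → [0,0,2,0]
  R3 -= -1·R2 → [0,0,0,2]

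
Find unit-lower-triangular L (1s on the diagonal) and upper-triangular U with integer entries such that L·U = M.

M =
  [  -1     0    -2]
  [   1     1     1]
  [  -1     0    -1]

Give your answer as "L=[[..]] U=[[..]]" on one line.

  row1 -= -1·row0 → [0,1,-1]
  row2 -= 1·row0 → [0,0,1]
  row2 -= 0·row1 → [0,0,1]

L=[[1,0,0],[-1,1,0],[1,0,1]] U=[[-1,0,-2],[0,1,-1],[0,0,1]]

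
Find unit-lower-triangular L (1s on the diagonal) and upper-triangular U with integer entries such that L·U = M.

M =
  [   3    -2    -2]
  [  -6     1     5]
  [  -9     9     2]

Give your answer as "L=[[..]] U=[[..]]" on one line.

  row1 -= -2·row0 → [0,-3,1]
  row2 -= -3·row0 → [0,3,-4]
  row2 -= -1·row1 → [0,0,-3]

L=[[1,0,0],[-2,1,0],[-3,-1,1]] U=[[3,-2,-2],[0,-3,1],[0,0,-3]]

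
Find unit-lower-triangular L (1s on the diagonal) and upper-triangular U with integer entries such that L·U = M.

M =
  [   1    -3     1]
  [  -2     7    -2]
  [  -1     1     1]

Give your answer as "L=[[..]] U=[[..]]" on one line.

L=[[1,0,0],[-2,1,0],[-1,-2,1]] U=[[1,-3,1],[0,1,0],[0,0,2]]

  R1 -= -2·R0 → [0,1,0]
  R2 -= -1·R0 → [0,-2,2]
  R2 -= -2·R1 → [0,0,2]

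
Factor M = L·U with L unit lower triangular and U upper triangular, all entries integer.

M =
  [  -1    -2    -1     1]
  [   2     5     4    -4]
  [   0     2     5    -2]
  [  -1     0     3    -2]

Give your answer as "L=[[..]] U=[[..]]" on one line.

L=[[1,0,0,0],[-2,1,0,0],[0,2,1,0],[1,2,0,1]] U=[[-1,-2,-1,1],[0,1,2,-2],[0,0,1,2],[0,0,0,1]]

  R1 -= -2·R0 → [0,1,2,-2]
  R2 -= 0·R0 → [0,2,5,-2]
  R3 -= 1·R0 → [0,2,4,-3]
  R2 -= 2·R1 → [0,0,1,2]
  R3 -= 2·R1 → [0,0,0,1]
  R3 -= 0·R2 → [0,0,0,1]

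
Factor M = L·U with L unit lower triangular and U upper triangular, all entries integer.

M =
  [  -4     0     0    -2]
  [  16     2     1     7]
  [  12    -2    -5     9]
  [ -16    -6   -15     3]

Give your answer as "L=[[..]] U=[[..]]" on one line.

L=[[1,0,0,0],[-4,1,0,0],[-3,-1,1,0],[4,-3,3,1]] U=[[-4,0,0,-2],[0,2,1,-1],[0,0,-4,2],[0,0,0,2]]

  row1 -= -4·row0 → [0,2,1,-1]
  row2 -= -3·row0 → [0,-2,-5,3]
  row3 -= 4·row0 → [0,-6,-15,11]
  row2 -= -1·row1 → [0,0,-4,2]
  row3 -= -3·row1 → [0,0,-12,8]
  row3 -= 3·row2 → [0,0,0,2]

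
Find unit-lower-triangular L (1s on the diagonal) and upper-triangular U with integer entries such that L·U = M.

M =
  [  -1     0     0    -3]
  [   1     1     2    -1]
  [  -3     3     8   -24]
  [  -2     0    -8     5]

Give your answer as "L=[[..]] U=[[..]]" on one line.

L=[[1,0,0,0],[-1,1,0,0],[3,3,1,0],[2,0,-4,1]] U=[[-1,0,0,-3],[0,1,2,-4],[0,0,2,-3],[0,0,0,-1]]

  row1 -= -1·row0 → [0,1,2,-4]
  row2 -= 3·row0 → [0,3,8,-15]
  row3 -= 2·row0 → [0,0,-8,11]
  row2 -= 3·row1 → [0,0,2,-3]
  row3 -= 0·row1 → [0,0,-8,11]
  row3 -= -4·row2 → [0,0,0,-1]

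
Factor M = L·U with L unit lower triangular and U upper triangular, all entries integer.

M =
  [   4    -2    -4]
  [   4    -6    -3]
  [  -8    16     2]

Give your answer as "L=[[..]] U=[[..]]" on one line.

  R1 -= 1·R0 → [0,-4,1]
  R2 -= -2·R0 → [0,12,-6]
  R2 -= -3·R1 → [0,0,-3]

L=[[1,0,0],[1,1,0],[-2,-3,1]] U=[[4,-2,-4],[0,-4,1],[0,0,-3]]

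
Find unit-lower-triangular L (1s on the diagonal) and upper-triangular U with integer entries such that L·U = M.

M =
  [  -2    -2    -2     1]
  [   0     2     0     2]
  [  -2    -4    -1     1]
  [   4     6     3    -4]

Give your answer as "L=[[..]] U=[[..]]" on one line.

L=[[1,0,0,0],[0,1,0,0],[1,-1,1,0],[-2,1,-1,1]] U=[[-2,-2,-2,1],[0,2,0,2],[0,0,1,2],[0,0,0,-2]]

  r1 -= 0·r0 → [0,2,0,2]
  r2 -= 1·r0 → [0,-2,1,0]
  r3 -= -2·r0 → [0,2,-1,-2]
  r2 -= -1·r1 → [0,0,1,2]
  r3 -= 1·r1 → [0,0,-1,-4]
  r3 -= -1·r2 → [0,0,0,-2]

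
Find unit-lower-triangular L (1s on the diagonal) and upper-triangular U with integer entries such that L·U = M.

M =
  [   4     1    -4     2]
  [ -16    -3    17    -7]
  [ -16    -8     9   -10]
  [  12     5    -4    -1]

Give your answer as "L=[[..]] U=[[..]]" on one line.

L=[[1,0,0,0],[-4,1,0,0],[-4,-4,1,0],[3,2,-2,1]] U=[[4,1,-4,2],[0,1,1,1],[0,0,-3,2],[0,0,0,-5]]

  row1 -= -4·row0 → [0,1,1,1]
  row2 -= -4·row0 → [0,-4,-7,-2]
  row3 -= 3·row0 → [0,2,8,-7]
  row2 -= -4·row1 → [0,0,-3,2]
  row3 -= 2·row1 → [0,0,6,-9]
  row3 -= -2·row2 → [0,0,0,-5]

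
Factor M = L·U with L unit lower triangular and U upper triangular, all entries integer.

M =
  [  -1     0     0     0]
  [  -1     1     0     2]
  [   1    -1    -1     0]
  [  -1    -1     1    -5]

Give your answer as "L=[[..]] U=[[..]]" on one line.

  row1 -= 1·row0 → [0,1,0,2]
  row2 -= -1·row0 → [0,-1,-1,0]
  row3 -= 1·row0 → [0,-1,1,-5]
  row2 -= -1·row1 → [0,0,-1,2]
  row3 -= -1·row1 → [0,0,1,-3]
  row3 -= -1·row2 → [0,0,0,-1]

L=[[1,0,0,0],[1,1,0,0],[-1,-1,1,0],[1,-1,-1,1]] U=[[-1,0,0,0],[0,1,0,2],[0,0,-1,2],[0,0,0,-1]]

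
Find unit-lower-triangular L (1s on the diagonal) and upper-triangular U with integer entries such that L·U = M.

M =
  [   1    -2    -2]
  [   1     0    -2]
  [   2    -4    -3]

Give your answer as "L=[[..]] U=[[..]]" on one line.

L=[[1,0,0],[1,1,0],[2,0,1]] U=[[1,-2,-2],[0,2,0],[0,0,1]]

  R1 -= 1·R0 → [0,2,0]
  R2 -= 2·R0 → [0,0,1]
  R2 -= 0·R1 → [0,0,1]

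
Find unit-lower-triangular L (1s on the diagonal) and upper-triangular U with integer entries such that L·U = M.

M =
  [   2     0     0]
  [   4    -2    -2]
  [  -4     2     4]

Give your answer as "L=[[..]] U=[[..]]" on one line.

L=[[1,0,0],[2,1,0],[-2,-1,1]] U=[[2,0,0],[0,-2,-2],[0,0,2]]

  r1 -= 2·r0 → [0,-2,-2]
  r2 -= -2·r0 → [0,2,4]
  r2 -= -1·r1 → [0,0,2]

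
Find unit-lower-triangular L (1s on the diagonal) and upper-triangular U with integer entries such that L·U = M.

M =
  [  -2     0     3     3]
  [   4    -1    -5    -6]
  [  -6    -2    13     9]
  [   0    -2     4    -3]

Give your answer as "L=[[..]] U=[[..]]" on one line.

  R1 -= -2·R0 → [0,-1,1,0]
  R2 -= 3·R0 → [0,-2,4,0]
  R3 -= 0·R0 → [0,-2,4,-3]
  R2 -= 2·R1 → [0,0,2,0]
  R3 -= 2·R1 → [0,0,2,-3]
  R3 -= 1·R2 → [0,0,0,-3]

L=[[1,0,0,0],[-2,1,0,0],[3,2,1,0],[0,2,1,1]] U=[[-2,0,3,3],[0,-1,1,0],[0,0,2,0],[0,0,0,-3]]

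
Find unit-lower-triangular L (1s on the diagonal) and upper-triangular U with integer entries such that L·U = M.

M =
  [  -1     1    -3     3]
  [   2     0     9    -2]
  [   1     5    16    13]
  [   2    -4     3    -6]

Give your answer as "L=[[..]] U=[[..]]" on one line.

L=[[1,0,0,0],[-2,1,0,0],[-1,3,1,0],[-2,-1,0,1]] U=[[-1,1,-3,3],[0,2,3,4],[0,0,4,4],[0,0,0,4]]

  r1 -= -2·r0 → [0,2,3,4]
  r2 -= -1·r0 → [0,6,13,16]
  r3 -= -2·r0 → [0,-2,-3,0]
  r2 -= 3·r1 → [0,0,4,4]
  r3 -= -1·r1 → [0,0,0,4]
  r3 -= 0·r2 → [0,0,0,4]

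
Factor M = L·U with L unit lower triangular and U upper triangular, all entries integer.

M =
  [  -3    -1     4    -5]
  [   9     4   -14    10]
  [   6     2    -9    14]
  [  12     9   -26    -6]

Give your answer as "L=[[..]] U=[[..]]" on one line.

  row1 -= -3·row0 → [0,1,-2,-5]
  row2 -= -2·row0 → [0,0,-1,4]
  row3 -= -4·row0 → [0,5,-10,-26]
  row2 -= 0·row1 → [0,0,-1,4]
  row3 -= 5·row1 → [0,0,0,-1]
  row3 -= 0·row2 → [0,0,0,-1]

L=[[1,0,0,0],[-3,1,0,0],[-2,0,1,0],[-4,5,0,1]] U=[[-3,-1,4,-5],[0,1,-2,-5],[0,0,-1,4],[0,0,0,-1]]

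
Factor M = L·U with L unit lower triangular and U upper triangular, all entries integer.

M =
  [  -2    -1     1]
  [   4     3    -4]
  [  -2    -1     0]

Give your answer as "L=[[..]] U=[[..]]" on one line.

  r1 -= -2·r0 → [0,1,-2]
  r2 -= 1·r0 → [0,0,-1]
  r2 -= 0·r1 → [0,0,-1]

L=[[1,0,0],[-2,1,0],[1,0,1]] U=[[-2,-1,1],[0,1,-2],[0,0,-1]]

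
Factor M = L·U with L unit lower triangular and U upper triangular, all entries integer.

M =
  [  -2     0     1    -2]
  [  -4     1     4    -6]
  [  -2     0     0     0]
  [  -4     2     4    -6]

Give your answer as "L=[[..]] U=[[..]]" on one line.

  r1 -= 2·r0 → [0,1,2,-2]
  r2 -= 1·r0 → [0,0,-1,2]
  r3 -= 2·r0 → [0,2,2,-2]
  r2 -= 0·r1 → [0,0,-1,2]
  r3 -= 2·r1 → [0,0,-2,2]
  r3 -= 2·r2 → [0,0,0,-2]

L=[[1,0,0,0],[2,1,0,0],[1,0,1,0],[2,2,2,1]] U=[[-2,0,1,-2],[0,1,2,-2],[0,0,-1,2],[0,0,0,-2]]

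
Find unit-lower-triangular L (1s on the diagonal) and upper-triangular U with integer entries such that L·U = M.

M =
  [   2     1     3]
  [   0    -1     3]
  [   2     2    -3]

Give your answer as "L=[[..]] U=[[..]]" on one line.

  r1 -= 0·r0 → [0,-1,3]
  r2 -= 1·r0 → [0,1,-6]
  r2 -= -1·r1 → [0,0,-3]

L=[[1,0,0],[0,1,0],[1,-1,1]] U=[[2,1,3],[0,-1,3],[0,0,-3]]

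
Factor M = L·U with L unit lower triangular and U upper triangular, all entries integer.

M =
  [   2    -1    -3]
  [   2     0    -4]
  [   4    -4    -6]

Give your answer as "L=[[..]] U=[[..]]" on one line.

L=[[1,0,0],[1,1,0],[2,-2,1]] U=[[2,-1,-3],[0,1,-1],[0,0,-2]]

  r1 -= 1·r0 → [0,1,-1]
  r2 -= 2·r0 → [0,-2,0]
  r2 -= -2·r1 → [0,0,-2]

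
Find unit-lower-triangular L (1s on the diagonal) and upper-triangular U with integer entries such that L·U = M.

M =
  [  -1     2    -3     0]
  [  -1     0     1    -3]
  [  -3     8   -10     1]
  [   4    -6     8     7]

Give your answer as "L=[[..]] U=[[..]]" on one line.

  row1 -= 1·row0 → [0,-2,4,-3]
  row2 -= 3·row0 → [0,2,-1,1]
  row3 -= -4·row0 → [0,2,-4,7]
  row2 -= -1·row1 → [0,0,3,-2]
  row3 -= -1·row1 → [0,0,0,4]
  row3 -= 0·row2 → [0,0,0,4]

L=[[1,0,0,0],[1,1,0,0],[3,-1,1,0],[-4,-1,0,1]] U=[[-1,2,-3,0],[0,-2,4,-3],[0,0,3,-2],[0,0,0,4]]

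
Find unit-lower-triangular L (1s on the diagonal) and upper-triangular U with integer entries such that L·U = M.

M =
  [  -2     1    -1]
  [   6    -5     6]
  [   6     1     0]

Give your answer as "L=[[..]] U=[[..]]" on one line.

  R1 -= -3·R0 → [0,-2,3]
  R2 -= -3·R0 → [0,4,-3]
  R2 -= -2·R1 → [0,0,3]

L=[[1,0,0],[-3,1,0],[-3,-2,1]] U=[[-2,1,-1],[0,-2,3],[0,0,3]]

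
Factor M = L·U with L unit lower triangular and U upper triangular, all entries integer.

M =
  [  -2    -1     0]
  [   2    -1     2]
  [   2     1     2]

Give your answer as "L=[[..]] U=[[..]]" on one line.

L=[[1,0,0],[-1,1,0],[-1,0,1]] U=[[-2,-1,0],[0,-2,2],[0,0,2]]

  R1 -= -1·R0 → [0,-2,2]
  R2 -= -1·R0 → [0,0,2]
  R2 -= 0·R1 → [0,0,2]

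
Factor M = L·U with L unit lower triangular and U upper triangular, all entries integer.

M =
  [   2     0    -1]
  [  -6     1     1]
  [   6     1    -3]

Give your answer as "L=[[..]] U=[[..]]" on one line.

L=[[1,0,0],[-3,1,0],[3,1,1]] U=[[2,0,-1],[0,1,-2],[0,0,2]]

  r1 -= -3·r0 → [0,1,-2]
  r2 -= 3·r0 → [0,1,0]
  r2 -= 1·r1 → [0,0,2]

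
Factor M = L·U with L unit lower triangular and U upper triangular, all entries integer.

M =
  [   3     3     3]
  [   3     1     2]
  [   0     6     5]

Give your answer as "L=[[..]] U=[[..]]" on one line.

  row1 -= 1·row0 → [0,-2,-1]
  row2 -= 0·row0 → [0,6,5]
  row2 -= -3·row1 → [0,0,2]

L=[[1,0,0],[1,1,0],[0,-3,1]] U=[[3,3,3],[0,-2,-1],[0,0,2]]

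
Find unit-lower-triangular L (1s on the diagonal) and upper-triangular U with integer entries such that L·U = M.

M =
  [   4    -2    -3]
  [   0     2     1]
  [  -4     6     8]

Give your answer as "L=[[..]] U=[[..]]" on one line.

  R1 -= 0·R0 → [0,2,1]
  R2 -= -1·R0 → [0,4,5]
  R2 -= 2·R1 → [0,0,3]

L=[[1,0,0],[0,1,0],[-1,2,1]] U=[[4,-2,-3],[0,2,1],[0,0,3]]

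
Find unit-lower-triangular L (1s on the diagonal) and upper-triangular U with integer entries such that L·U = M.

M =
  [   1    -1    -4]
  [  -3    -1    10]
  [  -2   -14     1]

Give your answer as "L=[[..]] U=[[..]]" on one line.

L=[[1,0,0],[-3,1,0],[-2,4,1]] U=[[1,-1,-4],[0,-4,-2],[0,0,1]]

  row1 -= -3·row0 → [0,-4,-2]
  row2 -= -2·row0 → [0,-16,-7]
  row2 -= 4·row1 → [0,0,1]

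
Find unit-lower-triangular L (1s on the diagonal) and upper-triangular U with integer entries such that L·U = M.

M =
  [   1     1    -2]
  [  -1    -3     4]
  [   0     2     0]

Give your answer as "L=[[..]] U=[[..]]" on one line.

  row1 -= -1·row0 → [0,-2,2]
  row2 -= 0·row0 → [0,2,0]
  row2 -= -1·row1 → [0,0,2]

L=[[1,0,0],[-1,1,0],[0,-1,1]] U=[[1,1,-2],[0,-2,2],[0,0,2]]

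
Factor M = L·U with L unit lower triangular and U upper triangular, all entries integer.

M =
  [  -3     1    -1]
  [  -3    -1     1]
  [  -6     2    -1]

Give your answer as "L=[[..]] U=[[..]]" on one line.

  row1 -= 1·row0 → [0,-2,2]
  row2 -= 2·row0 → [0,0,1]
  row2 -= 0·row1 → [0,0,1]

L=[[1,0,0],[1,1,0],[2,0,1]] U=[[-3,1,-1],[0,-2,2],[0,0,1]]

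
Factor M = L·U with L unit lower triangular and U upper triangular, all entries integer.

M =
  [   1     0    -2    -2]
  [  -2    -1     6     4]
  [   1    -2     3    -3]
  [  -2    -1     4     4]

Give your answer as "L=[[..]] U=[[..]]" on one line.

  R1 -= -2·R0 → [0,-1,2,0]
  R2 -= 1·R0 → [0,-2,5,-1]
  R3 -= -2·R0 → [0,-1,0,0]
  R2 -= 2·R1 → [0,0,1,-1]
  R3 -= 1·R1 → [0,0,-2,0]
  R3 -= -2·R2 → [0,0,0,-2]

L=[[1,0,0,0],[-2,1,0,0],[1,2,1,0],[-2,1,-2,1]] U=[[1,0,-2,-2],[0,-1,2,0],[0,0,1,-1],[0,0,0,-2]]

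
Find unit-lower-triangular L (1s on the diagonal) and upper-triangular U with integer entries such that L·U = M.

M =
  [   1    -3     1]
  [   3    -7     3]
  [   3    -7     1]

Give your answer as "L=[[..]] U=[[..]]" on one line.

L=[[1,0,0],[3,1,0],[3,1,1]] U=[[1,-3,1],[0,2,0],[0,0,-2]]

  row1 -= 3·row0 → [0,2,0]
  row2 -= 3·row0 → [0,2,-2]
  row2 -= 1·row1 → [0,0,-2]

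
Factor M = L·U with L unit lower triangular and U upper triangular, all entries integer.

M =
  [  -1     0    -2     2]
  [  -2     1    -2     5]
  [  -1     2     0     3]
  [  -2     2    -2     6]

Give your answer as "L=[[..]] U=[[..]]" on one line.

  R1 -= 2·R0 → [0,1,2,1]
  R2 -= 1·R0 → [0,2,2,1]
  R3 -= 2·R0 → [0,2,2,2]
  R2 -= 2·R1 → [0,0,-2,-1]
  R3 -= 2·R1 → [0,0,-2,0]
  R3 -= 1·R2 → [0,0,0,1]

L=[[1,0,0,0],[2,1,0,0],[1,2,1,0],[2,2,1,1]] U=[[-1,0,-2,2],[0,1,2,1],[0,0,-2,-1],[0,0,0,1]]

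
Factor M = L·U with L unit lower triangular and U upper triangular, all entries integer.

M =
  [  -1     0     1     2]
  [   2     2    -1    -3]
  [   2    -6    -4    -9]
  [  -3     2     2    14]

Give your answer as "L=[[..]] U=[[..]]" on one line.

L=[[1,0,0,0],[-2,1,0,0],[-2,-3,1,0],[3,1,-2,1]] U=[[-1,0,1,2],[0,2,1,1],[0,0,1,-2],[0,0,0,3]]

  r1 -= -2·r0 → [0,2,1,1]
  r2 -= -2·r0 → [0,-6,-2,-5]
  r3 -= 3·r0 → [0,2,-1,8]
  r2 -= -3·r1 → [0,0,1,-2]
  r3 -= 1·r1 → [0,0,-2,7]
  r3 -= -2·r2 → [0,0,0,3]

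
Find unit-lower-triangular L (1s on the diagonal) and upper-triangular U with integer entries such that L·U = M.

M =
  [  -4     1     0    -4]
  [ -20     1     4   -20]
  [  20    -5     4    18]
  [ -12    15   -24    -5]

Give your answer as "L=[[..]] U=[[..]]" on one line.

L=[[1,0,0,0],[5,1,0,0],[-5,0,1,0],[3,-3,-3,1]] U=[[-4,1,0,-4],[0,-4,4,0],[0,0,4,-2],[0,0,0,1]]

  r1 -= 5·r0 → [0,-4,4,0]
  r2 -= -5·r0 → [0,0,4,-2]
  r3 -= 3·r0 → [0,12,-24,7]
  r2 -= 0·r1 → [0,0,4,-2]
  r3 -= -3·r1 → [0,0,-12,7]
  r3 -= -3·r2 → [0,0,0,1]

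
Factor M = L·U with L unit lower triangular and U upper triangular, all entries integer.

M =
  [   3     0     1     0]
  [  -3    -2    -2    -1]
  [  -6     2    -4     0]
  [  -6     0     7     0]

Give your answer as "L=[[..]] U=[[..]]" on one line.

L=[[1,0,0,0],[-1,1,0,0],[-2,-1,1,0],[-2,0,-3,1]] U=[[3,0,1,0],[0,-2,-1,-1],[0,0,-3,-1],[0,0,0,-3]]

  r1 -= -1·r0 → [0,-2,-1,-1]
  r2 -= -2·r0 → [0,2,-2,0]
  r3 -= -2·r0 → [0,0,9,0]
  r2 -= -1·r1 → [0,0,-3,-1]
  r3 -= 0·r1 → [0,0,9,0]
  r3 -= -3·r2 → [0,0,0,-3]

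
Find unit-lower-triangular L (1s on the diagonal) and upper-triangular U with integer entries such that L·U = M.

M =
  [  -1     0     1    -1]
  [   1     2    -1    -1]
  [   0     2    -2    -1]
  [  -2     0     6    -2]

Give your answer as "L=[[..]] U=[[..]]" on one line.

L=[[1,0,0,0],[-1,1,0,0],[0,1,1,0],[2,0,-2,1]] U=[[-1,0,1,-1],[0,2,0,-2],[0,0,-2,1],[0,0,0,2]]

  r1 -= -1·r0 → [0,2,0,-2]
  r2 -= 0·r0 → [0,2,-2,-1]
  r3 -= 2·r0 → [0,0,4,0]
  r2 -= 1·r1 → [0,0,-2,1]
  r3 -= 0·r1 → [0,0,4,0]
  r3 -= -2·r2 → [0,0,0,2]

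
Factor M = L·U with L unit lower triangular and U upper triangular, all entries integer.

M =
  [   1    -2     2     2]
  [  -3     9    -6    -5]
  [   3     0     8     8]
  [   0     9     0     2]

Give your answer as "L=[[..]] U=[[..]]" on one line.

  row1 -= -3·row0 → [0,3,0,1]
  row2 -= 3·row0 → [0,6,2,2]
  row3 -= 0·row0 → [0,9,0,2]
  row2 -= 2·row1 → [0,0,2,0]
  row3 -= 3·row1 → [0,0,0,-1]
  row3 -= 0·row2 → [0,0,0,-1]

L=[[1,0,0,0],[-3,1,0,0],[3,2,1,0],[0,3,0,1]] U=[[1,-2,2,2],[0,3,0,1],[0,0,2,0],[0,0,0,-1]]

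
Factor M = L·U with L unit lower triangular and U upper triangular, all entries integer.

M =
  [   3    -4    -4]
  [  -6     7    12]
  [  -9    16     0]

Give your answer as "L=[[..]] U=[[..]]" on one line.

  r1 -= -2·r0 → [0,-1,4]
  r2 -= -3·r0 → [0,4,-12]
  r2 -= -4·r1 → [0,0,4]

L=[[1,0,0],[-2,1,0],[-3,-4,1]] U=[[3,-4,-4],[0,-1,4],[0,0,4]]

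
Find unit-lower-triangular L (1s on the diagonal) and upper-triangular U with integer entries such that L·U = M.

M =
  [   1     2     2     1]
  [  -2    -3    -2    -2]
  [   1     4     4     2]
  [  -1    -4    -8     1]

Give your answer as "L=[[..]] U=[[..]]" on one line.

L=[[1,0,0,0],[-2,1,0,0],[1,2,1,0],[-1,-2,1,1]] U=[[1,2,2,1],[0,1,2,0],[0,0,-2,1],[0,0,0,1]]

  R1 -= -2·R0 → [0,1,2,0]
  R2 -= 1·R0 → [0,2,2,1]
  R3 -= -1·R0 → [0,-2,-6,2]
  R2 -= 2·R1 → [0,0,-2,1]
  R3 -= -2·R1 → [0,0,-2,2]
  R3 -= 1·R2 → [0,0,0,1]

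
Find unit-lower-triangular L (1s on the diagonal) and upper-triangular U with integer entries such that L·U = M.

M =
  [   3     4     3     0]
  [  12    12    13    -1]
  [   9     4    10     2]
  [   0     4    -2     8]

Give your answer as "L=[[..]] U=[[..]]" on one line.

  R1 -= 4·R0 → [0,-4,1,-1]
  R2 -= 3·R0 → [0,-8,1,2]
  R3 -= 0·R0 → [0,4,-2,8]
  R2 -= 2·R1 → [0,0,-1,4]
  R3 -= -1·R1 → [0,0,-1,7]
  R3 -= 1·R2 → [0,0,0,3]

L=[[1,0,0,0],[4,1,0,0],[3,2,1,0],[0,-1,1,1]] U=[[3,4,3,0],[0,-4,1,-1],[0,0,-1,4],[0,0,0,3]]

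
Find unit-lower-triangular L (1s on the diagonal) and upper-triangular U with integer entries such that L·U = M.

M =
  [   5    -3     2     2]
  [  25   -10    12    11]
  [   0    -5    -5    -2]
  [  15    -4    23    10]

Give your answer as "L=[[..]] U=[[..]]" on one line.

  R1 -= 5·R0 → [0,5,2,1]
  R2 -= 0·R0 → [0,-5,-5,-2]
  R3 -= 3·R0 → [0,5,17,4]
  R2 -= -1·R1 → [0,0,-3,-1]
  R3 -= 1·R1 → [0,0,15,3]
  R3 -= -5·R2 → [0,0,0,-2]

L=[[1,0,0,0],[5,1,0,0],[0,-1,1,0],[3,1,-5,1]] U=[[5,-3,2,2],[0,5,2,1],[0,0,-3,-1],[0,0,0,-2]]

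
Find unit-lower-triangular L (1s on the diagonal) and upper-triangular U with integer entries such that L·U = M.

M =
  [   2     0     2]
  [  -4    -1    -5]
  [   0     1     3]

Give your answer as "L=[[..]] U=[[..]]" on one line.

  row1 -= -2·row0 → [0,-1,-1]
  row2 -= 0·row0 → [0,1,3]
  row2 -= -1·row1 → [0,0,2]

L=[[1,0,0],[-2,1,0],[0,-1,1]] U=[[2,0,2],[0,-1,-1],[0,0,2]]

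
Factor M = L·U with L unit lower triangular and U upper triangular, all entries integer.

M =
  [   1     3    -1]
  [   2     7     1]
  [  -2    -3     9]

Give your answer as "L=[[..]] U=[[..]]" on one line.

L=[[1,0,0],[2,1,0],[-2,3,1]] U=[[1,3,-1],[0,1,3],[0,0,-2]]

  row1 -= 2·row0 → [0,1,3]
  row2 -= -2·row0 → [0,3,7]
  row2 -= 3·row1 → [0,0,-2]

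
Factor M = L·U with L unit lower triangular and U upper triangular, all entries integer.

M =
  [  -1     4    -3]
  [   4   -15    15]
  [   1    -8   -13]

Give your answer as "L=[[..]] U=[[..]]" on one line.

L=[[1,0,0],[-4,1,0],[-1,-4,1]] U=[[-1,4,-3],[0,1,3],[0,0,-4]]

  row1 -= -4·row0 → [0,1,3]
  row2 -= -1·row0 → [0,-4,-16]
  row2 -= -4·row1 → [0,0,-4]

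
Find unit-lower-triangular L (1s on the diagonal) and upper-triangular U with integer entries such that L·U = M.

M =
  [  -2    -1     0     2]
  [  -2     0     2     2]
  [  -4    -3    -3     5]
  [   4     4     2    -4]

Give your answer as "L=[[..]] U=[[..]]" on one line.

L=[[1,0,0,0],[1,1,0,0],[2,-1,1,0],[-2,2,2,1]] U=[[-2,-1,0,2],[0,1,2,0],[0,0,-1,1],[0,0,0,-2]]

  r1 -= 1·r0 → [0,1,2,0]
  r2 -= 2·r0 → [0,-1,-3,1]
  r3 -= -2·r0 → [0,2,2,0]
  r2 -= -1·r1 → [0,0,-1,1]
  r3 -= 2·r1 → [0,0,-2,0]
  r3 -= 2·r2 → [0,0,0,-2]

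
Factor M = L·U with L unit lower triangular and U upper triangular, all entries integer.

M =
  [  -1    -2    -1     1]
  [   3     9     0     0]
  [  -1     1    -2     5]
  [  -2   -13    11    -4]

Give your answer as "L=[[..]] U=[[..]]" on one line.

L=[[1,0,0,0],[-3,1,0,0],[1,1,1,0],[2,-3,2,1]] U=[[-1,-2,-1,1],[0,3,-3,3],[0,0,2,1],[0,0,0,1]]

  row1 -= -3·row0 → [0,3,-3,3]
  row2 -= 1·row0 → [0,3,-1,4]
  row3 -= 2·row0 → [0,-9,13,-6]
  row2 -= 1·row1 → [0,0,2,1]
  row3 -= -3·row1 → [0,0,4,3]
  row3 -= 2·row2 → [0,0,0,1]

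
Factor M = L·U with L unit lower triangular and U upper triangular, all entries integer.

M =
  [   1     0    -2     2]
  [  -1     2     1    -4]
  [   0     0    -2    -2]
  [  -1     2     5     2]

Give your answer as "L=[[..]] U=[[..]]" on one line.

  row1 -= -1·row0 → [0,2,-1,-2]
  row2 -= 0·row0 → [0,0,-2,-2]
  row3 -= -1·row0 → [0,2,3,4]
  row2 -= 0·row1 → [0,0,-2,-2]
  row3 -= 1·row1 → [0,0,4,6]
  row3 -= -2·row2 → [0,0,0,2]

L=[[1,0,0,0],[-1,1,0,0],[0,0,1,0],[-1,1,-2,1]] U=[[1,0,-2,2],[0,2,-1,-2],[0,0,-2,-2],[0,0,0,2]]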